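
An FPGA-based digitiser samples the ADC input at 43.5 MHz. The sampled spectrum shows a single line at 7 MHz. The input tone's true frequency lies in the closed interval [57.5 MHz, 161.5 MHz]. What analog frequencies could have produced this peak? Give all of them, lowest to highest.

Frequencies that alias to 7 MHz are k·fs ± 7 MHz for integer k ≥ 0.
k=0: 7 MHz.
k=1: 36.5 MHz, 50.5 MHz.
k=2: 80 MHz, 94 MHz.
k=3: 123.5 MHz, 137.5 MHz.
k=4: 167 MHz, 181 MHz.
Within [57.5 MHz, 161.5 MHz]: 80 MHz, 94 MHz, 123.5 MHz, 137.5 MHz.

80 MHz, 94 MHz, 123.5 MHz, 137.5 MHz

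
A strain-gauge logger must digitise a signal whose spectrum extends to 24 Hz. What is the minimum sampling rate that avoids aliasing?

48 Hz

Nyquist rate = 2 × 24 Hz = 48 Hz.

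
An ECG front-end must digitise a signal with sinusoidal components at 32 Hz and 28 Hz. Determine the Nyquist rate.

64 Hz

Highest-frequency component: 32 Hz.
Nyquist rate = 2 × 32 Hz = 64 Hz.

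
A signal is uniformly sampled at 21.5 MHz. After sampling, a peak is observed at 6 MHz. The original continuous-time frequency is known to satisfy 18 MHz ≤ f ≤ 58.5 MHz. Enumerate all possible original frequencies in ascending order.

27.5 MHz, 37 MHz, 49 MHz, 58.5 MHz

Frequencies that alias to 6 MHz are k·fs ± 6 MHz for integer k ≥ 0.
k=0: 6 MHz.
k=1: 15.5 MHz, 27.5 MHz.
k=2: 37 MHz, 49 MHz.
k=3: 58.5 MHz, 70.5 MHz.
k=4: 80 MHz, 92 MHz.
Within [18 MHz, 58.5 MHz]: 27.5 MHz, 37 MHz, 49 MHz, 58.5 MHz.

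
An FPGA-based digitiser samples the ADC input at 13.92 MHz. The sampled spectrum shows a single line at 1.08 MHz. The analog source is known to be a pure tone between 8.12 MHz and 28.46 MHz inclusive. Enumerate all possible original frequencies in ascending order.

Frequencies that alias to 1.08 MHz are k·fs ± 1.08 MHz for integer k ≥ 0.
k=0: 1.08 MHz.
k=1: 12.84 MHz, 15 MHz.
k=2: 26.76 MHz, 28.92 MHz.
k=3: 40.68 MHz, 42.84 MHz.
Within [8.12 MHz, 28.46 MHz]: 12.84 MHz, 15 MHz, 26.76 MHz.

12.84 MHz, 15 MHz, 26.76 MHz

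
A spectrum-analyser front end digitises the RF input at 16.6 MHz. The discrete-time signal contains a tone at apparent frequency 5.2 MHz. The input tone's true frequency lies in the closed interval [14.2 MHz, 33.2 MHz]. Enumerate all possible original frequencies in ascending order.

Frequencies that alias to 5.2 MHz are k·fs ± 5.2 MHz for integer k ≥ 0.
k=0: 5.2 MHz.
k=1: 11.4 MHz, 21.8 MHz.
k=2: 28 MHz, 38.4 MHz.
k=3: 44.6 MHz, 55 MHz.
Within [14.2 MHz, 33.2 MHz]: 21.8 MHz, 28 MHz.

21.8 MHz, 28 MHz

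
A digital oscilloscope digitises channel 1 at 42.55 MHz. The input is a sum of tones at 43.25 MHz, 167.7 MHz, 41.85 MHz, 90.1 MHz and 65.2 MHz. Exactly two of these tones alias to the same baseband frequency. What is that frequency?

0.7 MHz

fs/2 = 21.275 MHz.
43.25 MHz mod fs = 0.7 MHz.
0.7 MHz ≤ fs/2 = 21.275 MHz, appears at 0.7 MHz.
167.7 MHz mod fs = 40.05 MHz.
40.05 MHz > fs/2 = 21.275 MHz, folds to fs − 40.05 MHz = 2.5 MHz.
41.85 MHz > fs/2 = 21.275 MHz, folds to fs − 41.85 MHz = 0.7 MHz.
90.1 MHz mod fs = 5 MHz.
5 MHz ≤ fs/2 = 21.275 MHz, appears at 5 MHz.
65.2 MHz mod fs = 22.65 MHz.
22.65 MHz > fs/2 = 21.275 MHz, folds to fs − 22.65 MHz = 19.9 MHz.
41.85 MHz and 43.25 MHz both map to 0.7 MHz.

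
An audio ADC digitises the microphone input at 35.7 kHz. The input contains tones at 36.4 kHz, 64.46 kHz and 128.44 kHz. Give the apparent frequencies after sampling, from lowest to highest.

fs/2 = 17.85 kHz.
36.4 kHz mod fs = 0.7 kHz.
0.7 kHz ≤ fs/2 = 17.85 kHz, appears at 0.7 kHz.
64.46 kHz mod fs = 28.76 kHz.
28.76 kHz > fs/2 = 17.85 kHz, folds to fs − 28.76 kHz = 6.94 kHz.
128.44 kHz mod fs = 21.34 kHz.
21.34 kHz > fs/2 = 17.85 kHz, folds to fs − 21.34 kHz = 14.36 kHz.
Distinct values: {0.7 kHz, 6.94 kHz, 14.36 kHz}.

0.7 kHz, 6.94 kHz, 14.36 kHz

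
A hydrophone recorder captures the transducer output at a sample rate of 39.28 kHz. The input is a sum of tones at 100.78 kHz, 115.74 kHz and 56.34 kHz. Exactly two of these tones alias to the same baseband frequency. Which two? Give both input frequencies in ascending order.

fs/2 = 19.64 kHz.
100.78 kHz mod fs = 22.22 kHz.
22.22 kHz > fs/2 = 19.64 kHz, folds to fs − 22.22 kHz = 17.06 kHz.
115.74 kHz mod fs = 37.18 kHz.
37.18 kHz > fs/2 = 19.64 kHz, folds to fs − 37.18 kHz = 2.1 kHz.
56.34 kHz mod fs = 17.06 kHz.
17.06 kHz ≤ fs/2 = 19.64 kHz, appears at 17.06 kHz.
56.34 kHz and 100.78 kHz both map to 17.06 kHz.

56.34 kHz, 100.78 kHz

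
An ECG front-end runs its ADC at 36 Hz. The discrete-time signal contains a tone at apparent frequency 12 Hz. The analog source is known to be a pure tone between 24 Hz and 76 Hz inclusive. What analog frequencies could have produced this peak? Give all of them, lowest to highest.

24 Hz, 48 Hz, 60 Hz

Frequencies that alias to 12 Hz are k·fs ± 12 Hz for integer k ≥ 0.
k=0: 12 Hz.
k=1: 24 Hz, 48 Hz.
k=2: 60 Hz, 84 Hz.
k=3: 96 Hz, 120 Hz.
Within [24 Hz, 76 Hz]: 24 Hz, 48 Hz, 60 Hz.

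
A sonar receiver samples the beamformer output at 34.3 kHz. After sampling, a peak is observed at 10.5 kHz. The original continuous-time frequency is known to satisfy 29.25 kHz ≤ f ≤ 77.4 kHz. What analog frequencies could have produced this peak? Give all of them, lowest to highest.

44.8 kHz, 58.1 kHz

Frequencies that alias to 10.5 kHz are k·fs ± 10.5 kHz for integer k ≥ 0.
k=0: 10.5 kHz.
k=1: 23.8 kHz, 44.8 kHz.
k=2: 58.1 kHz, 79.1 kHz.
k=3: 92.4 kHz, 113.4 kHz.
Within [29.25 kHz, 77.4 kHz]: 44.8 kHz, 58.1 kHz.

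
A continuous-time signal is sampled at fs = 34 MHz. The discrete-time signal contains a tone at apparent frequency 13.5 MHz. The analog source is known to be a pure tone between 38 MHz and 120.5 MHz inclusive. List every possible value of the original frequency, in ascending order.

Frequencies that alias to 13.5 MHz are k·fs ± 13.5 MHz for integer k ≥ 0.
k=0: 13.5 MHz.
k=1: 20.5 MHz, 47.5 MHz.
k=2: 54.5 MHz, 81.5 MHz.
k=3: 88.5 MHz, 115.5 MHz.
k=4: 122.5 MHz, 149.5 MHz.
Within [38 MHz, 120.5 MHz]: 47.5 MHz, 54.5 MHz, 81.5 MHz, 88.5 MHz, 115.5 MHz.

47.5 MHz, 54.5 MHz, 81.5 MHz, 88.5 MHz, 115.5 MHz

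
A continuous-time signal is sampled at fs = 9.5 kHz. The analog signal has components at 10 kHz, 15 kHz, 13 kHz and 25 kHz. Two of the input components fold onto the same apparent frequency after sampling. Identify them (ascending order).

13 kHz, 25 kHz

fs/2 = 4.75 kHz.
10 kHz mod fs = 0.5 kHz.
0.5 kHz ≤ fs/2 = 4.75 kHz, appears at 0.5 kHz.
15 kHz mod fs = 5.5 kHz.
5.5 kHz > fs/2 = 4.75 kHz, folds to fs − 5.5 kHz = 4 kHz.
13 kHz mod fs = 3.5 kHz.
3.5 kHz ≤ fs/2 = 4.75 kHz, appears at 3.5 kHz.
25 kHz mod fs = 6 kHz.
6 kHz > fs/2 = 4.75 kHz, folds to fs − 6 kHz = 3.5 kHz.
13 kHz and 25 kHz both map to 3.5 kHz.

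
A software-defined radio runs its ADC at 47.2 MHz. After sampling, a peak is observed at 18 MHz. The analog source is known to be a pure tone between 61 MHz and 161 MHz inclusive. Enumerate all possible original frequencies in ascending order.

65.2 MHz, 76.4 MHz, 112.4 MHz, 123.6 MHz, 159.6 MHz

Frequencies that alias to 18 MHz are k·fs ± 18 MHz for integer k ≥ 0.
k=0: 18 MHz.
k=1: 29.2 MHz, 65.2 MHz.
k=2: 76.4 MHz, 112.4 MHz.
k=3: 123.6 MHz, 159.6 MHz.
k=4: 170.8 MHz, 206.8 MHz.
Within [61 MHz, 161 MHz]: 65.2 MHz, 76.4 MHz, 112.4 MHz, 123.6 MHz, 159.6 MHz.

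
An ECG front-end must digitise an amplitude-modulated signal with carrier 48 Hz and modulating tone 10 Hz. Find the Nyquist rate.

116 Hz

AM sidebands sit at fc ± fm = 38 Hz and 58 Hz.
Highest-frequency component: 58 Hz.
Nyquist rate = 2 × 58 Hz = 116 Hz.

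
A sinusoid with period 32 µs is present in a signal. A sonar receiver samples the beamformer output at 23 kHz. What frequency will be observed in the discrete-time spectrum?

T = 32 µs → f = 1/T = 31.25 kHz.
31.25 kHz mod fs = 8.25 kHz.
8.25 kHz ≤ fs/2 = 11.5 kHz, appears at 8.25 kHz.

8.25 kHz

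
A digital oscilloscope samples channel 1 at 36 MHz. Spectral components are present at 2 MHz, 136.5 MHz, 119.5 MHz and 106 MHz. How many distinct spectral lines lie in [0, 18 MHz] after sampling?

fs/2 = 18 MHz.
2 MHz ≤ fs/2 = 18 MHz, passes unchanged.
136.5 MHz mod fs = 28.5 MHz.
28.5 MHz > fs/2 = 18 MHz, folds to fs − 28.5 MHz = 7.5 MHz.
119.5 MHz mod fs = 11.5 MHz.
11.5 MHz ≤ fs/2 = 18 MHz, appears at 11.5 MHz.
106 MHz mod fs = 34 MHz.
34 MHz > fs/2 = 18 MHz, folds to fs − 34 MHz = 2 MHz.
Distinct values: {2 MHz, 7.5 MHz, 11.5 MHz} → 3.

3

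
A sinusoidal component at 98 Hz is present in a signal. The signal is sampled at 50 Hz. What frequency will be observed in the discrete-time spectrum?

98 Hz mod fs = 48 Hz.
48 Hz > fs/2 = 25 Hz, folds to fs − 48 Hz = 2 Hz.

2 Hz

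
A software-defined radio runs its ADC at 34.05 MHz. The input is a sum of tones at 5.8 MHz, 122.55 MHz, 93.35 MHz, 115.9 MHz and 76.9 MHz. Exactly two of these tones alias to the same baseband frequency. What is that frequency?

8.8 MHz

fs/2 = 17.025 MHz.
5.8 MHz ≤ fs/2 = 17.025 MHz, passes unchanged.
122.55 MHz mod fs = 20.4 MHz.
20.4 MHz > fs/2 = 17.025 MHz, folds to fs − 20.4 MHz = 13.65 MHz.
93.35 MHz mod fs = 25.25 MHz.
25.25 MHz > fs/2 = 17.025 MHz, folds to fs − 25.25 MHz = 8.8 MHz.
115.9 MHz mod fs = 13.75 MHz.
13.75 MHz ≤ fs/2 = 17.025 MHz, appears at 13.75 MHz.
76.9 MHz mod fs = 8.8 MHz.
8.8 MHz ≤ fs/2 = 17.025 MHz, appears at 8.8 MHz.
76.9 MHz and 93.35 MHz both map to 8.8 MHz.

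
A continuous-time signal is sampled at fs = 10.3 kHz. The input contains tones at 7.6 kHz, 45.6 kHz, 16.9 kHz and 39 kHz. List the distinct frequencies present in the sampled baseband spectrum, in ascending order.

2.2 kHz, 2.7 kHz, 3.7 kHz, 4.4 kHz

fs/2 = 5.15 kHz.
7.6 kHz > fs/2 = 5.15 kHz, folds to fs − 7.6 kHz = 2.7 kHz.
45.6 kHz mod fs = 4.4 kHz.
4.4 kHz ≤ fs/2 = 5.15 kHz, appears at 4.4 kHz.
16.9 kHz mod fs = 6.6 kHz.
6.6 kHz > fs/2 = 5.15 kHz, folds to fs − 6.6 kHz = 3.7 kHz.
39 kHz mod fs = 8.1 kHz.
8.1 kHz > fs/2 = 5.15 kHz, folds to fs − 8.1 kHz = 2.2 kHz.
Distinct values: {2.2 kHz, 2.7 kHz, 3.7 kHz, 4.4 kHz}.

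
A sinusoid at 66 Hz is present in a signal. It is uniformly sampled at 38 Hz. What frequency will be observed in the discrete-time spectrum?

10 Hz

66 Hz mod fs = 28 Hz.
28 Hz > fs/2 = 19 Hz, folds to fs − 28 Hz = 10 Hz.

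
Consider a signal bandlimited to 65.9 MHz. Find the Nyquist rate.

131.8 MHz

Nyquist rate = 2 × 65.9 MHz = 131.8 MHz.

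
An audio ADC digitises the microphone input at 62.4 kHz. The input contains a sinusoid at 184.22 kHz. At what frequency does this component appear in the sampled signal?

184.22 kHz mod fs = 59.42 kHz.
59.42 kHz > fs/2 = 31.2 kHz, folds to fs − 59.42 kHz = 2.98 kHz.

2.98 kHz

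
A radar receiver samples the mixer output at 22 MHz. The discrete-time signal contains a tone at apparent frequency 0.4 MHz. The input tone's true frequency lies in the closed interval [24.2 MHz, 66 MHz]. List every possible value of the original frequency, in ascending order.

43.6 MHz, 44.4 MHz, 65.6 MHz

Frequencies that alias to 0.4 MHz are k·fs ± 0.4 MHz for integer k ≥ 0.
k=0: 0.4 MHz.
k=1: 21.6 MHz, 22.4 MHz.
k=2: 43.6 MHz, 44.4 MHz.
k=3: 65.6 MHz, 66.4 MHz.
k=4: 87.6 MHz, 88.4 MHz.
Within [24.2 MHz, 66 MHz]: 43.6 MHz, 44.4 MHz, 65.6 MHz.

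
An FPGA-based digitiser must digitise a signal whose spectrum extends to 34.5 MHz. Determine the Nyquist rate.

69 MHz

Nyquist rate = 2 × 34.5 MHz = 69 MHz.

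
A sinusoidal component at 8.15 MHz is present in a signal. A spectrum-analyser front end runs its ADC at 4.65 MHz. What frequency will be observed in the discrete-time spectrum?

8.15 MHz mod fs = 3.5 MHz.
3.5 MHz > fs/2 = 2.325 MHz, folds to fs − 3.5 MHz = 1.15 MHz.

1.15 MHz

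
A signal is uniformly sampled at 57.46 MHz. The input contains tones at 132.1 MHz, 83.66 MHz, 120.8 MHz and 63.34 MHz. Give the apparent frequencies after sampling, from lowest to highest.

5.88 MHz, 17.18 MHz, 26.2 MHz

fs/2 = 28.73 MHz.
132.1 MHz mod fs = 17.18 MHz.
17.18 MHz ≤ fs/2 = 28.73 MHz, appears at 17.18 MHz.
83.66 MHz mod fs = 26.2 MHz.
26.2 MHz ≤ fs/2 = 28.73 MHz, appears at 26.2 MHz.
120.8 MHz mod fs = 5.88 MHz.
5.88 MHz ≤ fs/2 = 28.73 MHz, appears at 5.88 MHz.
63.34 MHz mod fs = 5.88 MHz.
5.88 MHz ≤ fs/2 = 28.73 MHz, appears at 5.88 MHz.
Distinct values: {5.88 MHz, 17.18 MHz, 26.2 MHz}.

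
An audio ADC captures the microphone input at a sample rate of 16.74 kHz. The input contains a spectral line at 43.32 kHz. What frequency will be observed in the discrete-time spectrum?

6.9 kHz

43.32 kHz mod fs = 9.84 kHz.
9.84 kHz > fs/2 = 8.37 kHz, folds to fs − 9.84 kHz = 6.9 kHz.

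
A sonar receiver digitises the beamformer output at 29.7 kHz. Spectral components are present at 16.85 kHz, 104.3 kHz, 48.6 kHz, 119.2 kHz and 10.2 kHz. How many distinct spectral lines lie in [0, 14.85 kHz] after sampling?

fs/2 = 14.85 kHz.
16.85 kHz > fs/2 = 14.85 kHz, folds to fs − 16.85 kHz = 12.85 kHz.
104.3 kHz mod fs = 15.2 kHz.
15.2 kHz > fs/2 = 14.85 kHz, folds to fs − 15.2 kHz = 14.5 kHz.
48.6 kHz mod fs = 18.9 kHz.
18.9 kHz > fs/2 = 14.85 kHz, folds to fs − 18.9 kHz = 10.8 kHz.
119.2 kHz mod fs = 0.4 kHz.
0.4 kHz ≤ fs/2 = 14.85 kHz, appears at 0.4 kHz.
10.2 kHz ≤ fs/2 = 14.85 kHz, passes unchanged.
Distinct values: {0.4 kHz, 10.2 kHz, 10.8 kHz, 12.85 kHz, 14.5 kHz} → 5.

5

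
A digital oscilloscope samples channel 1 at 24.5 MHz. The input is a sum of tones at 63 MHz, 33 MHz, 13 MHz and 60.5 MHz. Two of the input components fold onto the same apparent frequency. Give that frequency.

fs/2 = 12.25 MHz.
63 MHz mod fs = 14 MHz.
14 MHz > fs/2 = 12.25 MHz, folds to fs − 14 MHz = 10.5 MHz.
33 MHz mod fs = 8.5 MHz.
8.5 MHz ≤ fs/2 = 12.25 MHz, appears at 8.5 MHz.
13 MHz > fs/2 = 12.25 MHz, folds to fs − 13 MHz = 11.5 MHz.
60.5 MHz mod fs = 11.5 MHz.
11.5 MHz ≤ fs/2 = 12.25 MHz, appears at 11.5 MHz.
13 MHz and 60.5 MHz both map to 11.5 MHz.

11.5 MHz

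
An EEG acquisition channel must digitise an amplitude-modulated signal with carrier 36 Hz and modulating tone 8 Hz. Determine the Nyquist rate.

AM sidebands sit at fc ± fm = 28 Hz and 44 Hz.
Highest-frequency component: 44 Hz.
Nyquist rate = 2 × 44 Hz = 88 Hz.

88 Hz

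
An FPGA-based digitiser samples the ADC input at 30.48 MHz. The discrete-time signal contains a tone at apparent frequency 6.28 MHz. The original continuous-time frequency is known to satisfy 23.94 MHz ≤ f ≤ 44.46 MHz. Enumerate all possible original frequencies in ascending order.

24.2 MHz, 36.76 MHz

Frequencies that alias to 6.28 MHz are k·fs ± 6.28 MHz for integer k ≥ 0.
k=0: 6.28 MHz.
k=1: 24.2 MHz, 36.76 MHz.
k=2: 54.68 MHz, 67.24 MHz.
Within [23.94 MHz, 44.46 MHz]: 24.2 MHz, 36.76 MHz.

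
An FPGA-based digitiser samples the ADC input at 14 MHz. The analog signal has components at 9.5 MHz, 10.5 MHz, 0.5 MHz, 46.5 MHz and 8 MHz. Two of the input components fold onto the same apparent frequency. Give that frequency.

fs/2 = 7 MHz.
9.5 MHz > fs/2 = 7 MHz, folds to fs − 9.5 MHz = 4.5 MHz.
10.5 MHz > fs/2 = 7 MHz, folds to fs − 10.5 MHz = 3.5 MHz.
0.5 MHz ≤ fs/2 = 7 MHz, passes unchanged.
46.5 MHz mod fs = 4.5 MHz.
4.5 MHz ≤ fs/2 = 7 MHz, appears at 4.5 MHz.
8 MHz > fs/2 = 7 MHz, folds to fs − 8 MHz = 6 MHz.
9.5 MHz and 46.5 MHz both map to 4.5 MHz.

4.5 MHz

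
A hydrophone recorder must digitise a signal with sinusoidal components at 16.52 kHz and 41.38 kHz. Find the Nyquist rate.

Highest-frequency component: 41.38 kHz.
Nyquist rate = 2 × 41.38 kHz = 82.76 kHz.

82.76 kHz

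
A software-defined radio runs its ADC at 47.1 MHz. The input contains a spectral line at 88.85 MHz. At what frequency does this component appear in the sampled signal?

5.35 MHz

88.85 MHz mod fs = 41.75 MHz.
41.75 MHz > fs/2 = 23.55 MHz, folds to fs − 41.75 MHz = 5.35 MHz.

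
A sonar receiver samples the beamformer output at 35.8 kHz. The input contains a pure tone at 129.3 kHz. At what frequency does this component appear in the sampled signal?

13.9 kHz

129.3 kHz mod fs = 21.9 kHz.
21.9 kHz > fs/2 = 17.9 kHz, folds to fs − 21.9 kHz = 13.9 kHz.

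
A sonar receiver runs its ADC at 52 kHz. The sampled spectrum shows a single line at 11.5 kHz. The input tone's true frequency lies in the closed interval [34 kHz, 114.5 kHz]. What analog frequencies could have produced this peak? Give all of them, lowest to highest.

40.5 kHz, 63.5 kHz, 92.5 kHz

Frequencies that alias to 11.5 kHz are k·fs ± 11.5 kHz for integer k ≥ 0.
k=0: 11.5 kHz.
k=1: 40.5 kHz, 63.5 kHz.
k=2: 92.5 kHz, 115.5 kHz.
k=3: 144.5 kHz, 167.5 kHz.
Within [34 kHz, 114.5 kHz]: 40.5 kHz, 63.5 kHz, 92.5 kHz.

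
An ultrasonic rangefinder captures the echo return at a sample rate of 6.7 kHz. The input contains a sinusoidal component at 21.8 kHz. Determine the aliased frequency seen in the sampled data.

21.8 kHz mod fs = 1.7 kHz.
1.7 kHz ≤ fs/2 = 3.35 kHz, appears at 1.7 kHz.

1.7 kHz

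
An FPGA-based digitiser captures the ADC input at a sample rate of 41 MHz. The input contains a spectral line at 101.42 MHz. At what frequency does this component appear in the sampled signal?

101.42 MHz mod fs = 19.42 MHz.
19.42 MHz ≤ fs/2 = 20.5 MHz, appears at 19.42 MHz.

19.42 MHz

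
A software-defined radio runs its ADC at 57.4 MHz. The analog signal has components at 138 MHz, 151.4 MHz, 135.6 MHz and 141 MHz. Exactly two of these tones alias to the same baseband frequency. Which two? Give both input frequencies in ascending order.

135.6 MHz, 151.4 MHz

fs/2 = 28.7 MHz.
138 MHz mod fs = 23.2 MHz.
23.2 MHz ≤ fs/2 = 28.7 MHz, appears at 23.2 MHz.
151.4 MHz mod fs = 36.6 MHz.
36.6 MHz > fs/2 = 28.7 MHz, folds to fs − 36.6 MHz = 20.8 MHz.
135.6 MHz mod fs = 20.8 MHz.
20.8 MHz ≤ fs/2 = 28.7 MHz, appears at 20.8 MHz.
141 MHz mod fs = 26.2 MHz.
26.2 MHz ≤ fs/2 = 28.7 MHz, appears at 26.2 MHz.
135.6 MHz and 151.4 MHz both map to 20.8 MHz.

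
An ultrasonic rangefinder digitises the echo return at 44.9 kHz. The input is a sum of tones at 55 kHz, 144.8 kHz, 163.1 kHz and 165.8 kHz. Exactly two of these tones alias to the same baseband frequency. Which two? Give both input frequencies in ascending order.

fs/2 = 22.45 kHz.
55 kHz mod fs = 10.1 kHz.
10.1 kHz ≤ fs/2 = 22.45 kHz, appears at 10.1 kHz.
144.8 kHz mod fs = 10.1 kHz.
10.1 kHz ≤ fs/2 = 22.45 kHz, appears at 10.1 kHz.
163.1 kHz mod fs = 28.4 kHz.
28.4 kHz > fs/2 = 22.45 kHz, folds to fs − 28.4 kHz = 16.5 kHz.
165.8 kHz mod fs = 31.1 kHz.
31.1 kHz > fs/2 = 22.45 kHz, folds to fs − 31.1 kHz = 13.8 kHz.
55 kHz and 144.8 kHz both map to 10.1 kHz.

55 kHz, 144.8 kHz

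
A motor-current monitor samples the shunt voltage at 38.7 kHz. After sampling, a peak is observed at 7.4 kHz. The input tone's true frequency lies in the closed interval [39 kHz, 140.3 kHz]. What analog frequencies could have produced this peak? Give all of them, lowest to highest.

Frequencies that alias to 7.4 kHz are k·fs ± 7.4 kHz for integer k ≥ 0.
k=0: 7.4 kHz.
k=1: 31.3 kHz, 46.1 kHz.
k=2: 70 kHz, 84.8 kHz.
k=3: 108.7 kHz, 123.5 kHz.
k=4: 147.4 kHz, 162.2 kHz.
Within [39 kHz, 140.3 kHz]: 46.1 kHz, 70 kHz, 84.8 kHz, 108.7 kHz, 123.5 kHz.

46.1 kHz, 70 kHz, 84.8 kHz, 108.7 kHz, 123.5 kHz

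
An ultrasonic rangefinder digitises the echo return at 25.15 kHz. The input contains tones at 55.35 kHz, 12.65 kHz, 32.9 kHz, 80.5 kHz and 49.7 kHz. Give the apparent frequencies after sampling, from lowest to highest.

fs/2 = 12.575 kHz.
55.35 kHz mod fs = 5.05 kHz.
5.05 kHz ≤ fs/2 = 12.575 kHz, appears at 5.05 kHz.
12.65 kHz > fs/2 = 12.575 kHz, folds to fs − 12.65 kHz = 12.5 kHz.
32.9 kHz mod fs = 7.75 kHz.
7.75 kHz ≤ fs/2 = 12.575 kHz, appears at 7.75 kHz.
80.5 kHz mod fs = 5.05 kHz.
5.05 kHz ≤ fs/2 = 12.575 kHz, appears at 5.05 kHz.
49.7 kHz mod fs = 24.55 kHz.
24.55 kHz > fs/2 = 12.575 kHz, folds to fs − 24.55 kHz = 0.6 kHz.
Distinct values: {0.6 kHz, 5.05 kHz, 7.75 kHz, 12.5 kHz}.

0.6 kHz, 5.05 kHz, 7.75 kHz, 12.5 kHz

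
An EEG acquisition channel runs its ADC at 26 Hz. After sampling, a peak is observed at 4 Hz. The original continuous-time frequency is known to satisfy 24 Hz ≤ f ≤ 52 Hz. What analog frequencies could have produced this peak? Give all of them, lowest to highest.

Frequencies that alias to 4 Hz are k·fs ± 4 Hz for integer k ≥ 0.
k=0: 4 Hz.
k=1: 22 Hz, 30 Hz.
k=2: 48 Hz, 56 Hz.
k=3: 74 Hz, 82 Hz.
Within [24 Hz, 52 Hz]: 30 Hz, 48 Hz.

30 Hz, 48 Hz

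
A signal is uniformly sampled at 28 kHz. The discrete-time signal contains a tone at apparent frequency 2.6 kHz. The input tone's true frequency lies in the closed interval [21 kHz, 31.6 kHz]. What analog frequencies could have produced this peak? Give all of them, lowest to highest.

Frequencies that alias to 2.6 kHz are k·fs ± 2.6 kHz for integer k ≥ 0.
k=0: 2.6 kHz.
k=1: 25.4 kHz, 30.6 kHz.
k=2: 53.4 kHz, 58.6 kHz.
Within [21 kHz, 31.6 kHz]: 25.4 kHz, 30.6 kHz.

25.4 kHz, 30.6 kHz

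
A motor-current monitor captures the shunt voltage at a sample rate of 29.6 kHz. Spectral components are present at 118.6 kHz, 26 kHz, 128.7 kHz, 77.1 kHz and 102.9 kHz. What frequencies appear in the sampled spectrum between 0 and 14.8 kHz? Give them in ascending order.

fs/2 = 14.8 kHz.
118.6 kHz mod fs = 0.2 kHz.
0.2 kHz ≤ fs/2 = 14.8 kHz, appears at 0.2 kHz.
26 kHz > fs/2 = 14.8 kHz, folds to fs − 26 kHz = 3.6 kHz.
128.7 kHz mod fs = 10.3 kHz.
10.3 kHz ≤ fs/2 = 14.8 kHz, appears at 10.3 kHz.
77.1 kHz mod fs = 17.9 kHz.
17.9 kHz > fs/2 = 14.8 kHz, folds to fs − 17.9 kHz = 11.7 kHz.
102.9 kHz mod fs = 14.1 kHz.
14.1 kHz ≤ fs/2 = 14.8 kHz, appears at 14.1 kHz.
Distinct values: {0.2 kHz, 3.6 kHz, 10.3 kHz, 11.7 kHz, 14.1 kHz}.

0.2 kHz, 3.6 kHz, 10.3 kHz, 11.7 kHz, 14.1 kHz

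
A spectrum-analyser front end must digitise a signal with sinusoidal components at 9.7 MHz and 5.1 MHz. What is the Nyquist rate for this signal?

Highest-frequency component: 9.7 MHz.
Nyquist rate = 2 × 9.7 MHz = 19.4 MHz.

19.4 MHz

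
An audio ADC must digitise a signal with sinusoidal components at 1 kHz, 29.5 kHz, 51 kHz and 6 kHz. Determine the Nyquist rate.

Highest-frequency component: 51 kHz.
Nyquist rate = 2 × 51 kHz = 102 kHz.

102 kHz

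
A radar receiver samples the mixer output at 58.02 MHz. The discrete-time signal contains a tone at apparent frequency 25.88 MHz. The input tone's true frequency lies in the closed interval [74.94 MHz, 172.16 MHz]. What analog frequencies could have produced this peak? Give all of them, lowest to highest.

Frequencies that alias to 25.88 MHz are k·fs ± 25.88 MHz for integer k ≥ 0.
k=0: 25.88 MHz.
k=1: 32.14 MHz, 83.9 MHz.
k=2: 90.16 MHz, 141.92 MHz.
k=3: 148.18 MHz, 199.94 MHz.
k=4: 206.2 MHz, 257.96 MHz.
Within [74.94 MHz, 172.16 MHz]: 83.9 MHz, 90.16 MHz, 141.92 MHz, 148.18 MHz.

83.9 MHz, 90.16 MHz, 141.92 MHz, 148.18 MHz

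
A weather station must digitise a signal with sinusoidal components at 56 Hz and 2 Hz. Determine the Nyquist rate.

Highest-frequency component: 56 Hz.
Nyquist rate = 2 × 56 Hz = 112 Hz.

112 Hz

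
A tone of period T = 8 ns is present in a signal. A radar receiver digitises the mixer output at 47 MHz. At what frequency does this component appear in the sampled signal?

T = 8 ns → f = 1/T = 125 MHz.
125 MHz mod fs = 31 MHz.
31 MHz > fs/2 = 23.5 MHz, folds to fs − 31 MHz = 16 MHz.

16 MHz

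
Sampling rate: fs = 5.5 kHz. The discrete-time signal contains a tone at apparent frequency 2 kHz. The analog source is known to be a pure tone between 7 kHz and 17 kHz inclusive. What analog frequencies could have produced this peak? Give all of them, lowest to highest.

Frequencies that alias to 2 kHz are k·fs ± 2 kHz for integer k ≥ 0.
k=0: 2 kHz.
k=1: 3.5 kHz, 7.5 kHz.
k=2: 9 kHz, 13 kHz.
k=3: 14.5 kHz, 18.5 kHz.
k=4: 20 kHz, 24 kHz.
Within [7 kHz, 17 kHz]: 7.5 kHz, 9 kHz, 13 kHz, 14.5 kHz.

7.5 kHz, 9 kHz, 13 kHz, 14.5 kHz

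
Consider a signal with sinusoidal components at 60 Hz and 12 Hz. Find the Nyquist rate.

120 Hz

Highest-frequency component: 60 Hz.
Nyquist rate = 2 × 60 Hz = 120 Hz.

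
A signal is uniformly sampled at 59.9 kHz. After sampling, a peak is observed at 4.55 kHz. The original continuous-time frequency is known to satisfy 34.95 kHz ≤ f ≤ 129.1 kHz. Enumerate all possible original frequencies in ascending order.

Frequencies that alias to 4.55 kHz are k·fs ± 4.55 kHz for integer k ≥ 0.
k=0: 4.55 kHz.
k=1: 55.35 kHz, 64.45 kHz.
k=2: 115.25 kHz, 124.35 kHz.
k=3: 175.15 kHz, 184.25 kHz.
Within [34.95 kHz, 129.1 kHz]: 55.35 kHz, 64.45 kHz, 115.25 kHz, 124.35 kHz.

55.35 kHz, 64.45 kHz, 115.25 kHz, 124.35 kHz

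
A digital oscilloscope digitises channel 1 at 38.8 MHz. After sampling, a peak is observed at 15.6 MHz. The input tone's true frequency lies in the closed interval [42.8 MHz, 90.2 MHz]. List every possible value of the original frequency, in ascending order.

54.4 MHz, 62 MHz

Frequencies that alias to 15.6 MHz are k·fs ± 15.6 MHz for integer k ≥ 0.
k=0: 15.6 MHz.
k=1: 23.2 MHz, 54.4 MHz.
k=2: 62 MHz, 93.2 MHz.
k=3: 100.8 MHz, 132 MHz.
Within [42.8 MHz, 90.2 MHz]: 54.4 MHz, 62 MHz.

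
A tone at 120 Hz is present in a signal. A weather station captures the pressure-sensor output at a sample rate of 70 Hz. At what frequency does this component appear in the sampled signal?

120 Hz mod fs = 50 Hz.
50 Hz > fs/2 = 35 Hz, folds to fs − 50 Hz = 20 Hz.

20 Hz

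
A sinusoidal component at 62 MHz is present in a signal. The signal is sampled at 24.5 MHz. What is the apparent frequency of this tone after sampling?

11.5 MHz

62 MHz mod fs = 13 MHz.
13 MHz > fs/2 = 12.25 MHz, folds to fs − 13 MHz = 11.5 MHz.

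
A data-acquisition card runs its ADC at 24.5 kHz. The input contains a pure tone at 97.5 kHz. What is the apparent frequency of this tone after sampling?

97.5 kHz mod fs = 24 kHz.
24 kHz > fs/2 = 12.25 kHz, folds to fs − 24 kHz = 0.5 kHz.

0.5 kHz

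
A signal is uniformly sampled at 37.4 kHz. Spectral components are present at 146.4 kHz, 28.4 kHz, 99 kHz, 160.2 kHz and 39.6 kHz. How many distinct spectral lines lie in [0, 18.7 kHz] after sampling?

fs/2 = 18.7 kHz.
146.4 kHz mod fs = 34.2 kHz.
34.2 kHz > fs/2 = 18.7 kHz, folds to fs − 34.2 kHz = 3.2 kHz.
28.4 kHz > fs/2 = 18.7 kHz, folds to fs − 28.4 kHz = 9 kHz.
99 kHz mod fs = 24.2 kHz.
24.2 kHz > fs/2 = 18.7 kHz, folds to fs − 24.2 kHz = 13.2 kHz.
160.2 kHz mod fs = 10.6 kHz.
10.6 kHz ≤ fs/2 = 18.7 kHz, appears at 10.6 kHz.
39.6 kHz mod fs = 2.2 kHz.
2.2 kHz ≤ fs/2 = 18.7 kHz, appears at 2.2 kHz.
Distinct values: {2.2 kHz, 3.2 kHz, 9 kHz, 10.6 kHz, 13.2 kHz} → 5.

5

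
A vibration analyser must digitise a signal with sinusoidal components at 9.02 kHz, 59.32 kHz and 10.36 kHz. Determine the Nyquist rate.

118.64 kHz

Highest-frequency component: 59.32 kHz.
Nyquist rate = 2 × 59.32 kHz = 118.64 kHz.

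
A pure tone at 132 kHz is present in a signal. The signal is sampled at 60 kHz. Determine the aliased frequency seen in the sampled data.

132 kHz mod fs = 12 kHz.
12 kHz ≤ fs/2 = 30 kHz, appears at 12 kHz.

12 kHz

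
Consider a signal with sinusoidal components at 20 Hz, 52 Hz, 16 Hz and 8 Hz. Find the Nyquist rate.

104 Hz

Highest-frequency component: 52 Hz.
Nyquist rate = 2 × 52 Hz = 104 Hz.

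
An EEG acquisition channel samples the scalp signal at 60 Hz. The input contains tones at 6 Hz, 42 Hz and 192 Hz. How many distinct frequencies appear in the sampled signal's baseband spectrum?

fs/2 = 30 Hz.
6 Hz ≤ fs/2 = 30 Hz, passes unchanged.
42 Hz > fs/2 = 30 Hz, folds to fs − 42 Hz = 18 Hz.
192 Hz mod fs = 12 Hz.
12 Hz ≤ fs/2 = 30 Hz, appears at 12 Hz.
Distinct values: {6 Hz, 12 Hz, 18 Hz} → 3.

3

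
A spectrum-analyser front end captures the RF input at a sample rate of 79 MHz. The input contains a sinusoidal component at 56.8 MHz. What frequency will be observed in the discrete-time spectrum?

22.2 MHz

56.8 MHz > fs/2 = 39.5 MHz, folds to fs − 56.8 MHz = 22.2 MHz.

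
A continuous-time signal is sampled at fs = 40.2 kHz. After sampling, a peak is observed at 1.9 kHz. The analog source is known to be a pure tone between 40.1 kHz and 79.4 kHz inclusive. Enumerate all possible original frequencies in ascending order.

42.1 kHz, 78.5 kHz

Frequencies that alias to 1.9 kHz are k·fs ± 1.9 kHz for integer k ≥ 0.
k=0: 1.9 kHz.
k=1: 38.3 kHz, 42.1 kHz.
k=2: 78.5 kHz, 82.3 kHz.
k=3: 118.7 kHz, 122.5 kHz.
Within [40.1 kHz, 79.4 kHz]: 42.1 kHz, 78.5 kHz.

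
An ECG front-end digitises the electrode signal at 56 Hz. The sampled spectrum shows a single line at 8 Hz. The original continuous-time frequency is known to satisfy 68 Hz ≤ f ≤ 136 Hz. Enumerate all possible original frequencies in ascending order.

Frequencies that alias to 8 Hz are k·fs ± 8 Hz for integer k ≥ 0.
k=0: 8 Hz.
k=1: 48 Hz, 64 Hz.
k=2: 104 Hz, 120 Hz.
k=3: 160 Hz, 176 Hz.
Within [68 Hz, 136 Hz]: 104 Hz, 120 Hz.

104 Hz, 120 Hz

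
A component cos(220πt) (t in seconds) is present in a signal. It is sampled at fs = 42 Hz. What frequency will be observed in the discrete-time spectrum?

16 Hz

ω = 220π rad/s → f = ω/(2π) = 110 Hz.
110 Hz mod fs = 26 Hz.
26 Hz > fs/2 = 21 Hz, folds to fs − 26 Hz = 16 Hz.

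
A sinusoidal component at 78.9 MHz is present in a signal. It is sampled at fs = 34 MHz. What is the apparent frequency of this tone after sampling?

78.9 MHz mod fs = 10.9 MHz.
10.9 MHz ≤ fs/2 = 17 MHz, appears at 10.9 MHz.

10.9 MHz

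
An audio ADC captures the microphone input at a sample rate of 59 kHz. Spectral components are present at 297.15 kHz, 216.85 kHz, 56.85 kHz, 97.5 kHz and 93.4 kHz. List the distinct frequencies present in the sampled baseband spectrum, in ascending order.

2.15 kHz, 19.15 kHz, 20.5 kHz, 24.6 kHz

fs/2 = 29.5 kHz.
297.15 kHz mod fs = 2.15 kHz.
2.15 kHz ≤ fs/2 = 29.5 kHz, appears at 2.15 kHz.
216.85 kHz mod fs = 39.85 kHz.
39.85 kHz > fs/2 = 29.5 kHz, folds to fs − 39.85 kHz = 19.15 kHz.
56.85 kHz > fs/2 = 29.5 kHz, folds to fs − 56.85 kHz = 2.15 kHz.
97.5 kHz mod fs = 38.5 kHz.
38.5 kHz > fs/2 = 29.5 kHz, folds to fs − 38.5 kHz = 20.5 kHz.
93.4 kHz mod fs = 34.4 kHz.
34.4 kHz > fs/2 = 29.5 kHz, folds to fs − 34.4 kHz = 24.6 kHz.
Distinct values: {2.15 kHz, 19.15 kHz, 20.5 kHz, 24.6 kHz}.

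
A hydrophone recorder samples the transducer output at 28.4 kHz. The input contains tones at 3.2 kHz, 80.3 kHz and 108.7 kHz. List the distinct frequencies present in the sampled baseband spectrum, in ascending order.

fs/2 = 14.2 kHz.
3.2 kHz ≤ fs/2 = 14.2 kHz, passes unchanged.
80.3 kHz mod fs = 23.5 kHz.
23.5 kHz > fs/2 = 14.2 kHz, folds to fs − 23.5 kHz = 4.9 kHz.
108.7 kHz mod fs = 23.5 kHz.
23.5 kHz > fs/2 = 14.2 kHz, folds to fs − 23.5 kHz = 4.9 kHz.
Distinct values: {3.2 kHz, 4.9 kHz}.

3.2 kHz, 4.9 kHz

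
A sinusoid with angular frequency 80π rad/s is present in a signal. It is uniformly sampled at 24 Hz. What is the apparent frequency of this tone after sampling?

8 Hz

ω = 80π rad/s → f = ω/(2π) = 40 Hz.
40 Hz mod fs = 16 Hz.
16 Hz > fs/2 = 12 Hz, folds to fs − 16 Hz = 8 Hz.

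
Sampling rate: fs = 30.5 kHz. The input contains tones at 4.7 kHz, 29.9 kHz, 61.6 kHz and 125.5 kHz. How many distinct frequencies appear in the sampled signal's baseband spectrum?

3

fs/2 = 15.25 kHz.
4.7 kHz ≤ fs/2 = 15.25 kHz, passes unchanged.
29.9 kHz > fs/2 = 15.25 kHz, folds to fs − 29.9 kHz = 0.6 kHz.
61.6 kHz mod fs = 0.6 kHz.
0.6 kHz ≤ fs/2 = 15.25 kHz, appears at 0.6 kHz.
125.5 kHz mod fs = 3.5 kHz.
3.5 kHz ≤ fs/2 = 15.25 kHz, appears at 3.5 kHz.
Distinct values: {0.6 kHz, 3.5 kHz, 4.7 kHz} → 3.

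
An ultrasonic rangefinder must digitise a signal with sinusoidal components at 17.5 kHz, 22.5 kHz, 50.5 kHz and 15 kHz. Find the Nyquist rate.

101 kHz

Highest-frequency component: 50.5 kHz.
Nyquist rate = 2 × 50.5 kHz = 101 kHz.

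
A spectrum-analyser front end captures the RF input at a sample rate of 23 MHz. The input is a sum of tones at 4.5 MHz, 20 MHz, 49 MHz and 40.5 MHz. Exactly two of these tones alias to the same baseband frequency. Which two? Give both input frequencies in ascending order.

fs/2 = 11.5 MHz.
4.5 MHz ≤ fs/2 = 11.5 MHz, passes unchanged.
20 MHz > fs/2 = 11.5 MHz, folds to fs − 20 MHz = 3 MHz.
49 MHz mod fs = 3 MHz.
3 MHz ≤ fs/2 = 11.5 MHz, appears at 3 MHz.
40.5 MHz mod fs = 17.5 MHz.
17.5 MHz > fs/2 = 11.5 MHz, folds to fs − 17.5 MHz = 5.5 MHz.
20 MHz and 49 MHz both map to 3 MHz.

20 MHz, 49 MHz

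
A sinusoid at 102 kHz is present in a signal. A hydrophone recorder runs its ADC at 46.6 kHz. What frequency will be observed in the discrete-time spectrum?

8.8 kHz

102 kHz mod fs = 8.8 kHz.
8.8 kHz ≤ fs/2 = 23.3 kHz, appears at 8.8 kHz.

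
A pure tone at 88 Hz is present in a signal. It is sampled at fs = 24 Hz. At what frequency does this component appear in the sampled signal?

8 Hz

88 Hz mod fs = 16 Hz.
16 Hz > fs/2 = 12 Hz, folds to fs − 16 Hz = 8 Hz.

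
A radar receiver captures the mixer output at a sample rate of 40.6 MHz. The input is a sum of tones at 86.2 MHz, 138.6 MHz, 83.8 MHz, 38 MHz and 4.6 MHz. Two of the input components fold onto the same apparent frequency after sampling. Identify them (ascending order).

fs/2 = 20.3 MHz.
86.2 MHz mod fs = 5 MHz.
5 MHz ≤ fs/2 = 20.3 MHz, appears at 5 MHz.
138.6 MHz mod fs = 16.8 MHz.
16.8 MHz ≤ fs/2 = 20.3 MHz, appears at 16.8 MHz.
83.8 MHz mod fs = 2.6 MHz.
2.6 MHz ≤ fs/2 = 20.3 MHz, appears at 2.6 MHz.
38 MHz > fs/2 = 20.3 MHz, folds to fs − 38 MHz = 2.6 MHz.
4.6 MHz ≤ fs/2 = 20.3 MHz, passes unchanged.
38 MHz and 83.8 MHz both map to 2.6 MHz.

38 MHz, 83.8 MHz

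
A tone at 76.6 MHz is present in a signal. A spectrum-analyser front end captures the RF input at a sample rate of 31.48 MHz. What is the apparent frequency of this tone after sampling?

76.6 MHz mod fs = 13.64 MHz.
13.64 MHz ≤ fs/2 = 15.74 MHz, appears at 13.64 MHz.

13.64 MHz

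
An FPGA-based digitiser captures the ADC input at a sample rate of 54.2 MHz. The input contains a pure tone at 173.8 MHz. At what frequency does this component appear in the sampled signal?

11.2 MHz

173.8 MHz mod fs = 11.2 MHz.
11.2 MHz ≤ fs/2 = 27.1 MHz, appears at 11.2 MHz.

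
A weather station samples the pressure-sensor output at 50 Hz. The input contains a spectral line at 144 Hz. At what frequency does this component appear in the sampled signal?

144 Hz mod fs = 44 Hz.
44 Hz > fs/2 = 25 Hz, folds to fs − 44 Hz = 6 Hz.

6 Hz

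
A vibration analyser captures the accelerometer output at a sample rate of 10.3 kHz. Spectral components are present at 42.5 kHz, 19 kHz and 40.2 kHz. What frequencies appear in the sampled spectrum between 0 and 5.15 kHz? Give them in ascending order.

fs/2 = 5.15 kHz.
42.5 kHz mod fs = 1.3 kHz.
1.3 kHz ≤ fs/2 = 5.15 kHz, appears at 1.3 kHz.
19 kHz mod fs = 8.7 kHz.
8.7 kHz > fs/2 = 5.15 kHz, folds to fs − 8.7 kHz = 1.6 kHz.
40.2 kHz mod fs = 9.3 kHz.
9.3 kHz > fs/2 = 5.15 kHz, folds to fs − 9.3 kHz = 1 kHz.
Distinct values: {1 kHz, 1.3 kHz, 1.6 kHz}.

1 kHz, 1.3 kHz, 1.6 kHz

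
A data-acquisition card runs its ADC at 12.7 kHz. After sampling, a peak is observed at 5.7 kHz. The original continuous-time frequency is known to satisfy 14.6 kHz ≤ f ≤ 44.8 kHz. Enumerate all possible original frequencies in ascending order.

18.4 kHz, 19.7 kHz, 31.1 kHz, 32.4 kHz, 43.8 kHz

Frequencies that alias to 5.7 kHz are k·fs ± 5.7 kHz for integer k ≥ 0.
k=0: 5.7 kHz.
k=1: 7 kHz, 18.4 kHz.
k=2: 19.7 kHz, 31.1 kHz.
k=3: 32.4 kHz, 43.8 kHz.
k=4: 45.1 kHz, 56.5 kHz.
Within [14.6 kHz, 44.8 kHz]: 18.4 kHz, 19.7 kHz, 31.1 kHz, 32.4 kHz, 43.8 kHz.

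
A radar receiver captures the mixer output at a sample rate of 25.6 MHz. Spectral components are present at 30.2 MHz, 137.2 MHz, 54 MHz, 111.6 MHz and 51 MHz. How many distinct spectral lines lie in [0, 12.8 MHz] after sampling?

4

fs/2 = 12.8 MHz.
30.2 MHz mod fs = 4.6 MHz.
4.6 MHz ≤ fs/2 = 12.8 MHz, appears at 4.6 MHz.
137.2 MHz mod fs = 9.2 MHz.
9.2 MHz ≤ fs/2 = 12.8 MHz, appears at 9.2 MHz.
54 MHz mod fs = 2.8 MHz.
2.8 MHz ≤ fs/2 = 12.8 MHz, appears at 2.8 MHz.
111.6 MHz mod fs = 9.2 MHz.
9.2 MHz ≤ fs/2 = 12.8 MHz, appears at 9.2 MHz.
51 MHz mod fs = 25.4 MHz.
25.4 MHz > fs/2 = 12.8 MHz, folds to fs − 25.4 MHz = 0.2 MHz.
Distinct values: {0.2 MHz, 2.8 MHz, 4.6 MHz, 9.2 MHz} → 4.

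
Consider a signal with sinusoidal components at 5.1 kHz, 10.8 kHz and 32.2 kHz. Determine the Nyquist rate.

64.4 kHz

Highest-frequency component: 32.2 kHz.
Nyquist rate = 2 × 32.2 kHz = 64.4 kHz.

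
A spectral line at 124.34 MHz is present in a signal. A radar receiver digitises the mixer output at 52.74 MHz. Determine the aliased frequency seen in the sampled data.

124.34 MHz mod fs = 18.86 MHz.
18.86 MHz ≤ fs/2 = 26.37 MHz, appears at 18.86 MHz.

18.86 MHz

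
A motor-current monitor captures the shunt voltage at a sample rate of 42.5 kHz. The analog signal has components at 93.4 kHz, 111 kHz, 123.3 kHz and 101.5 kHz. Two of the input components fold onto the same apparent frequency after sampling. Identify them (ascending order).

101.5 kHz, 111 kHz

fs/2 = 21.25 kHz.
93.4 kHz mod fs = 8.4 kHz.
8.4 kHz ≤ fs/2 = 21.25 kHz, appears at 8.4 kHz.
111 kHz mod fs = 26 kHz.
26 kHz > fs/2 = 21.25 kHz, folds to fs − 26 kHz = 16.5 kHz.
123.3 kHz mod fs = 38.3 kHz.
38.3 kHz > fs/2 = 21.25 kHz, folds to fs − 38.3 kHz = 4.2 kHz.
101.5 kHz mod fs = 16.5 kHz.
16.5 kHz ≤ fs/2 = 21.25 kHz, appears at 16.5 kHz.
101.5 kHz and 111 kHz both map to 16.5 kHz.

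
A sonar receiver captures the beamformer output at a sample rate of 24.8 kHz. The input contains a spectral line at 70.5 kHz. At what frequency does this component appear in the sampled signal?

70.5 kHz mod fs = 20.9 kHz.
20.9 kHz > fs/2 = 12.4 kHz, folds to fs − 20.9 kHz = 3.9 kHz.

3.9 kHz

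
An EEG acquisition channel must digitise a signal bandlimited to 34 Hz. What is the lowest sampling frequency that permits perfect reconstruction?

Nyquist rate = 2 × 34 Hz = 68 Hz.

68 Hz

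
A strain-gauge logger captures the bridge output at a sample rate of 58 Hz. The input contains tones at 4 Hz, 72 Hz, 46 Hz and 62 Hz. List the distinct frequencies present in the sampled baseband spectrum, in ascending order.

4 Hz, 12 Hz, 14 Hz

fs/2 = 29 Hz.
4 Hz ≤ fs/2 = 29 Hz, passes unchanged.
72 Hz mod fs = 14 Hz.
14 Hz ≤ fs/2 = 29 Hz, appears at 14 Hz.
46 Hz > fs/2 = 29 Hz, folds to fs − 46 Hz = 12 Hz.
62 Hz mod fs = 4 Hz.
4 Hz ≤ fs/2 = 29 Hz, appears at 4 Hz.
Distinct values: {4 Hz, 12 Hz, 14 Hz}.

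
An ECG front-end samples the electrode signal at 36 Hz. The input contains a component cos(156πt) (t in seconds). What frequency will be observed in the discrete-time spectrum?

ω = 156π rad/s → f = ω/(2π) = 78 Hz.
78 Hz mod fs = 6 Hz.
6 Hz ≤ fs/2 = 18 Hz, appears at 6 Hz.

6 Hz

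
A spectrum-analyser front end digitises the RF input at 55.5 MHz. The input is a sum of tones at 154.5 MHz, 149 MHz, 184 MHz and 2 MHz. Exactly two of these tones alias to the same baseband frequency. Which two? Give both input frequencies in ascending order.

149 MHz, 184 MHz

fs/2 = 27.75 MHz.
154.5 MHz mod fs = 43.5 MHz.
43.5 MHz > fs/2 = 27.75 MHz, folds to fs − 43.5 MHz = 12 MHz.
149 MHz mod fs = 38 MHz.
38 MHz > fs/2 = 27.75 MHz, folds to fs − 38 MHz = 17.5 MHz.
184 MHz mod fs = 17.5 MHz.
17.5 MHz ≤ fs/2 = 27.75 MHz, appears at 17.5 MHz.
2 MHz ≤ fs/2 = 27.75 MHz, passes unchanged.
149 MHz and 184 MHz both map to 17.5 MHz.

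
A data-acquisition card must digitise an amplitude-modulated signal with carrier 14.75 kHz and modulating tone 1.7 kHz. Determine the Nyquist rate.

32.9 kHz

AM sidebands sit at fc ± fm = 13.05 kHz and 16.45 kHz.
Highest-frequency component: 16.45 kHz.
Nyquist rate = 2 × 16.45 kHz = 32.9 kHz.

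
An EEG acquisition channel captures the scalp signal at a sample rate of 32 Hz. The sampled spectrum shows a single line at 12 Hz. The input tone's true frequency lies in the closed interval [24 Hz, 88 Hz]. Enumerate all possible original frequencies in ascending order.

44 Hz, 52 Hz, 76 Hz, 84 Hz

Frequencies that alias to 12 Hz are k·fs ± 12 Hz for integer k ≥ 0.
k=0: 12 Hz.
k=1: 20 Hz, 44 Hz.
k=2: 52 Hz, 76 Hz.
k=3: 84 Hz, 108 Hz.
k=4: 116 Hz, 140 Hz.
Within [24 Hz, 88 Hz]: 44 Hz, 52 Hz, 76 Hz, 84 Hz.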